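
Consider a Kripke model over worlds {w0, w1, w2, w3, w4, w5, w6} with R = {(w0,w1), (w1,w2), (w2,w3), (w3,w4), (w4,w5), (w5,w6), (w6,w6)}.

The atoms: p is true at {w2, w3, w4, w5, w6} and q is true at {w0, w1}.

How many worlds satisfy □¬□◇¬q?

0

w0: successors {w1}; ¬□◇¬q there: w1:F. ✗
w1: successors {w2}; ¬□◇¬q there: w2:F. ✗
w2: successors {w3}; ¬□◇¬q there: w3:F. ✗
w3: successors {w4}; ¬□◇¬q there: w4:F. ✗
w4: successors {w5}; ¬□◇¬q there: w5:F. ✗
w5: successors {w6}; ¬□◇¬q there: w6:F. ✗
w6: successors {w6}; ¬□◇¬q there: w6:F. ✗
Satisfying worlds: ∅.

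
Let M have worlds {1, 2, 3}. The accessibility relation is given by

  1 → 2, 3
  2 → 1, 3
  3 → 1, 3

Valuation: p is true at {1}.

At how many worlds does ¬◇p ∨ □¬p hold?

1

1: ¬◇p is T, □¬p is T. ✓
2: ¬◇p is F, □¬p is F. ✗
3: ¬◇p is F, □¬p is F. ✗
Satisfying worlds: {1}.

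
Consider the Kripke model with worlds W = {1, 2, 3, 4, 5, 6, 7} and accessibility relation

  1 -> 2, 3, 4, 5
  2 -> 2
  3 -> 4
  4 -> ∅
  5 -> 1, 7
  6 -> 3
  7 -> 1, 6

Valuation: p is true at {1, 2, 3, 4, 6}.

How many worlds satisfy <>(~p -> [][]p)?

6

1: successors {2, 3, 4, 5}; ~p -> [][]p there: 2:T, 3:T, 4:T, 5:F. ✓
2: successors {2}; ~p -> [][]p there: 2:T. ✓
3: successors {4}; ~p -> [][]p there: 4:T. ✓
4: no successors, so <>(~p -> [][]p) fails. ✗
5: successors {1, 7}; ~p -> [][]p there: 1:T, 7:F. ✓
6: successors {3}; ~p -> [][]p there: 3:T. ✓
7: successors {1, 6}; ~p -> [][]p there: 1:T, 6:T. ✓
Satisfying worlds: {1, 2, 3, 5, 6, 7}.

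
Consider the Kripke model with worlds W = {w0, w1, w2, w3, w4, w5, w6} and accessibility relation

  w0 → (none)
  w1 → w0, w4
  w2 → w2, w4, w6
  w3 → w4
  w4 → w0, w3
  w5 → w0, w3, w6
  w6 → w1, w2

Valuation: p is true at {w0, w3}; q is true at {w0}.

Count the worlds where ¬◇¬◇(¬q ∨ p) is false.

3

w0: ◇¬◇(¬q ∨ p) is F. ✓
w1: ◇¬◇(¬q ∨ p) is T. ✗
w2: ◇¬◇(¬q ∨ p) is F. ✓
w3: ◇¬◇(¬q ∨ p) is F. ✓
w4: ◇¬◇(¬q ∨ p) is T. ✗
w5: ◇¬◇(¬q ∨ p) is T. ✗
w6: ◇¬◇(¬q ∨ p) is F. ✓
Satisfying worlds: {w0, w2, w3, w6}.
So ¬◇¬◇(¬q ∨ p) fails at the other 3 worlds.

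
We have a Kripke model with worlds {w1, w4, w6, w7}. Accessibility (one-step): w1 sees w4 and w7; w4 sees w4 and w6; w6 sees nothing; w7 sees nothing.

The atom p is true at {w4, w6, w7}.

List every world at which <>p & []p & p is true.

{w4}

w1: <>p is T, []p & p is F. ✗
w4: <>p is T, []p & p is T. ✓
w6: <>p is F, []p & p is T. ✗
w7: <>p is F, []p & p is T. ✗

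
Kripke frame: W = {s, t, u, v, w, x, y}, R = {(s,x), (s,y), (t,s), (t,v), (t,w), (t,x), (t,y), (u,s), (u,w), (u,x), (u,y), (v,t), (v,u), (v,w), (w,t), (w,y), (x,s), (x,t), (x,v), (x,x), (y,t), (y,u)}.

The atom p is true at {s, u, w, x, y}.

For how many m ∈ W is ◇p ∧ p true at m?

5

s: ◇p is T, p is T. ✓
t: ◇p is T, p is F. ✗
u: ◇p is T, p is T. ✓
v: ◇p is T, p is F. ✗
w: ◇p is T, p is T. ✓
x: ◇p is T, p is T. ✓
y: ◇p is T, p is T. ✓
Satisfying worlds: {s, u, w, x, y}.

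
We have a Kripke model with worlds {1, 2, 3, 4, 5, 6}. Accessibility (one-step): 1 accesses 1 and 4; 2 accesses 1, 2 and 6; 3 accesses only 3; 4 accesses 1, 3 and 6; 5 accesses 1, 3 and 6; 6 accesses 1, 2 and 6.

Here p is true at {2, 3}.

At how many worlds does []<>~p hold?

1: successors {1, 4}; <>~p there: 1:T, 4:T. ✓
2: successors {1, 2, 6}; <>~p there: 1:T, 2:T, 6:T. ✓
3: successors {3}; <>~p there: 3:F. ✗
4: successors {1, 3, 6}; <>~p there: 1:T, 3:F, 6:T. ✗
5: successors {1, 3, 6}; <>~p there: 1:T, 3:F, 6:T. ✗
6: successors {1, 2, 6}; <>~p there: 1:T, 2:T, 6:T. ✓
Satisfying worlds: {1, 2, 6}.

3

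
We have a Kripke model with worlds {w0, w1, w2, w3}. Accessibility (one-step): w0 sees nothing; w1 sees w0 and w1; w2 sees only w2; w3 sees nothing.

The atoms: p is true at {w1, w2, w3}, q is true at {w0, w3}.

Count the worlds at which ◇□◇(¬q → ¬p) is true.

1

w0: no successors, so ◇□◇(¬q → ¬p) fails. ✗
w1: successors {w0, w1}; □◇(¬q → ¬p) there: w0:T, w1:F. ✓
w2: successors {w2}; □◇(¬q → ¬p) there: w2:F. ✗
w3: no successors, so ◇□◇(¬q → ¬p) fails. ✗
Satisfying worlds: {w1}.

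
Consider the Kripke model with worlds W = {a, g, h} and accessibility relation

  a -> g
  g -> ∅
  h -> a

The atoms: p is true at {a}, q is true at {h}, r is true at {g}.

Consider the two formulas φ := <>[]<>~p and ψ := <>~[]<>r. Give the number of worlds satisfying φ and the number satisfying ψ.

For <>[]<>~p:
a: successors {g}; []<>~p there: g:T. ✓
g: no successors, so <>[]<>~p fails. ✗
h: successors {a}; []<>~p there: a:F. ✗
— 1 world.
For <>~[]<>r:
a: successors {g}; ~[]<>r there: g:F. ✗
g: no successors, so <>~[]<>r fails. ✗
h: successors {a}; ~[]<>r there: a:T. ✓
— 1 world.

1 and 1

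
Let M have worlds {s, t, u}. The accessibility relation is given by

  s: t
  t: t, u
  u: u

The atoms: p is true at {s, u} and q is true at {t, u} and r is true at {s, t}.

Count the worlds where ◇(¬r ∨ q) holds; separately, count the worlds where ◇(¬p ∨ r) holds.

For ◇(¬r ∨ q):
s: successors {t}; ¬r ∨ q there: t:T. ✓
t: successors {t, u}; ¬r ∨ q there: t:T, u:T. ✓
u: successors {u}; ¬r ∨ q there: u:T. ✓
— 3 worlds.
For ◇(¬p ∨ r):
s: successors {t}; ¬p ∨ r there: t:T. ✓
t: successors {t, u}; ¬p ∨ r there: t:T, u:F. ✓
u: successors {u}; ¬p ∨ r there: u:F. ✗
— 2 worlds.

3 and 2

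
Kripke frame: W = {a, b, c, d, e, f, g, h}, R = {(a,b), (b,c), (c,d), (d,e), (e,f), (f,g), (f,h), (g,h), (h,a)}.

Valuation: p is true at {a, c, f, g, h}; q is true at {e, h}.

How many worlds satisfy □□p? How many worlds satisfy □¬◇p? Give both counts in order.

For □□p:
a: successors {b}; □p there: b:T. ✓
b: successors {c}; □p there: c:F. ✗
c: successors {d}; □p there: d:F. ✗
d: successors {e}; □p there: e:T. ✓
e: successors {f}; □p there: f:T. ✓
f: successors {g, h}; □p there: g:T, h:T. ✓
g: successors {h}; □p there: h:T. ✓
h: successors {a}; □p there: a:F. ✗
— 5 worlds.
For □¬◇p:
a: successors {b}; ¬◇p there: b:F. ✗
b: successors {c}; ¬◇p there: c:T. ✓
c: successors {d}; ¬◇p there: d:T. ✓
d: successors {e}; ¬◇p there: e:F. ✗
e: successors {f}; ¬◇p there: f:F. ✗
f: successors {g, h}; ¬◇p there: g:F, h:F. ✗
g: successors {h}; ¬◇p there: h:F. ✗
h: successors {a}; ¬◇p there: a:T. ✓
— 3 worlds.

5 and 3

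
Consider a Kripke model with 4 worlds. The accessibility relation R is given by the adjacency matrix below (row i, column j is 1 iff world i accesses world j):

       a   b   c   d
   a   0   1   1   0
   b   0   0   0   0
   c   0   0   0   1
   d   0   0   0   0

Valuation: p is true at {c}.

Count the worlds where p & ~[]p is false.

a: p is F, ~[]p is T. ✗
b: p is F, ~[]p is F. ✗
c: p is T, ~[]p is T. ✓
d: p is F, ~[]p is F. ✗
Satisfying worlds: {c}.
So p & ~[]p fails at the other 3 worlds.

3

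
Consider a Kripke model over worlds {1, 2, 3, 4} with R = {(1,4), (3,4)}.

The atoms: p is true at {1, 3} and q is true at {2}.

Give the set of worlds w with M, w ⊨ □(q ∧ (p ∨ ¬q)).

{2, 4}

1: successors {4}; q ∧ (p ∨ ¬q) there: 4:F. ✗
2: no successors, so □(q ∧ (p ∨ ¬q)) holds vacuously. ✓
3: successors {4}; q ∧ (p ∨ ¬q) there: 4:F. ✗
4: no successors, so □(q ∧ (p ∨ ¬q)) holds vacuously. ✓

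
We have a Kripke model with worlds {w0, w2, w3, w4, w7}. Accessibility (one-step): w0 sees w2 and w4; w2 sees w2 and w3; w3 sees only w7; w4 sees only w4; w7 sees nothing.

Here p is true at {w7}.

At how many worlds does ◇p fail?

4

w0: successors {w2, w4}; p there: w2:F, w4:F. ✗
w2: successors {w2, w3}; p there: w2:F, w3:F. ✗
w3: successors {w7}; p there: w7:T. ✓
w4: successors {w4}; p there: w4:F. ✗
w7: no successors, so ◇p fails. ✗
Satisfying worlds: {w3}.
So ◇p fails at the other 4 worlds.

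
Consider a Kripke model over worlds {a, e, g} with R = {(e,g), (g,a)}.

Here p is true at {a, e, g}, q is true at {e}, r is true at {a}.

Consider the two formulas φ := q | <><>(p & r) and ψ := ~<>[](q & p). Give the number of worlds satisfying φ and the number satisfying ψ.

For q | <><>(p & r):
a: q is F, <><>(p & r) is F. ✗
e: q is T, <><>(p & r) is T. ✓
g: q is F, <><>(p & r) is F. ✗
— 1 world.
For ~<>[](q & p):
a: <>[](q & p) is F. ✓
e: <>[](q & p) is F. ✓
g: <>[](q & p) is T. ✗
— 2 worlds.

1 and 2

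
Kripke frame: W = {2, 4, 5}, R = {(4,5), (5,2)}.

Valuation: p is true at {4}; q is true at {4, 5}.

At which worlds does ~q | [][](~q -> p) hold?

2: ~q is T, [][](~q -> p) is T. ✓
4: ~q is F, [][](~q -> p) is F. ✗
5: ~q is F, [][](~q -> p) is T. ✓

{2, 5}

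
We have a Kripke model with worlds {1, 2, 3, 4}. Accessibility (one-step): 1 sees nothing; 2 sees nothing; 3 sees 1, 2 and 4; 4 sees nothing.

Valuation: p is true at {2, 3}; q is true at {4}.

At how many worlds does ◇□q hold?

1

1: no successors, so ◇□q fails. ✗
2: no successors, so ◇□q fails. ✗
3: successors {1, 2, 4}; □q there: 1:T, 2:T, 4:T. ✓
4: no successors, so ◇□q fails. ✗
Satisfying worlds: {3}.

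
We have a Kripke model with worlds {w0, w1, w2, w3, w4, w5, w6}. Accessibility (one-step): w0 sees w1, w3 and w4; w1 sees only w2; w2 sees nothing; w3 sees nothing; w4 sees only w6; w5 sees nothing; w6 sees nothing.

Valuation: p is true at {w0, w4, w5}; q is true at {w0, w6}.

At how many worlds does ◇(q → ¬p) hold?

w0: successors {w1, w3, w4}; q → ¬p there: w1:T, w3:T, w4:T. ✓
w1: successors {w2}; q → ¬p there: w2:T. ✓
w2: no successors, so ◇(q → ¬p) fails. ✗
w3: no successors, so ◇(q → ¬p) fails. ✗
w4: successors {w6}; q → ¬p there: w6:T. ✓
w5: no successors, so ◇(q → ¬p) fails. ✗
w6: no successors, so ◇(q → ¬p) fails. ✗
Satisfying worlds: {w0, w1, w4}.

3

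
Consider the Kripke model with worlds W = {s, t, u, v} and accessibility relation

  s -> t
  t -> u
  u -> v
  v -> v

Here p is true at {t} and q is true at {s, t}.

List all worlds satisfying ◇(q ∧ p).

{s}

s: successors {t}; q ∧ p there: t:T. ✓
t: successors {u}; q ∧ p there: u:F. ✗
u: successors {v}; q ∧ p there: v:F. ✗
v: successors {v}; q ∧ p there: v:F. ✗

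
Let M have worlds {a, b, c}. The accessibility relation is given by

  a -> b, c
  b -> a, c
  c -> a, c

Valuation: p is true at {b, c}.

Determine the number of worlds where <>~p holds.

a: successors {b, c}; ~p there: b:F, c:F. ✗
b: successors {a, c}; ~p there: a:T, c:F. ✓
c: successors {a, c}; ~p there: a:T, c:F. ✓
Satisfying worlds: {b, c}.

2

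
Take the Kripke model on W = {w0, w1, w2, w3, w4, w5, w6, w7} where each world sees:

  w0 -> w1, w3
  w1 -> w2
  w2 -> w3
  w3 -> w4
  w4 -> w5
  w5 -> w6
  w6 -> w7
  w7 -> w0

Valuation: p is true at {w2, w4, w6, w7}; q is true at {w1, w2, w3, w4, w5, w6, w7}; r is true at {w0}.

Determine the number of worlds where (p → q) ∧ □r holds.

1

w0: p → q is T, □r is F. ✗
w1: p → q is T, □r is F. ✗
w2: p → q is T, □r is F. ✗
w3: p → q is T, □r is F. ✗
w4: p → q is T, □r is F. ✗
w5: p → q is T, □r is F. ✗
w6: p → q is T, □r is F. ✗
w7: p → q is T, □r is T. ✓
Satisfying worlds: {w7}.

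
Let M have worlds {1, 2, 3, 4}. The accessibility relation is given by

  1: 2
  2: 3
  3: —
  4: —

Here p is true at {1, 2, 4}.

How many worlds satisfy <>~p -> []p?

3

1: <>~p is F, []p is T. ✓
2: <>~p is T, []p is F. ✗
3: <>~p is F, []p is T. ✓
4: <>~p is F, []p is T. ✓
Satisfying worlds: {1, 3, 4}.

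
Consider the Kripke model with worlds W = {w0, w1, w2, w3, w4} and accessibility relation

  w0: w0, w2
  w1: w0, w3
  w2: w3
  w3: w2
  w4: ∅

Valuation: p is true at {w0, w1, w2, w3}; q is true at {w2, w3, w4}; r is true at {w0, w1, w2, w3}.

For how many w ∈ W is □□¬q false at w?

4

w0: successors {w0, w2}; □¬q there: w0:F, w2:F. ✗
w1: successors {w0, w3}; □¬q there: w0:F, w3:F. ✗
w2: successors {w3}; □¬q there: w3:F. ✗
w3: successors {w2}; □¬q there: w2:F. ✗
w4: no successors, so □□¬q holds vacuously. ✓
Satisfying worlds: {w4}.
So □□¬q fails at the other 4 worlds.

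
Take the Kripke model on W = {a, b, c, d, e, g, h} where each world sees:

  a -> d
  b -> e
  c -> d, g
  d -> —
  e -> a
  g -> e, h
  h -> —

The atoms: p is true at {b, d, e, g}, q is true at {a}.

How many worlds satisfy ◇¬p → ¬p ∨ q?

a: ◇¬p is F, ¬p ∨ q is T. ✓
b: ◇¬p is F, ¬p ∨ q is F. ✓
c: ◇¬p is F, ¬p ∨ q is T. ✓
d: ◇¬p is F, ¬p ∨ q is F. ✓
e: ◇¬p is T, ¬p ∨ q is F. ✗
g: ◇¬p is T, ¬p ∨ q is F. ✗
h: ◇¬p is F, ¬p ∨ q is T. ✓
Satisfying worlds: {a, b, c, d, h}.

5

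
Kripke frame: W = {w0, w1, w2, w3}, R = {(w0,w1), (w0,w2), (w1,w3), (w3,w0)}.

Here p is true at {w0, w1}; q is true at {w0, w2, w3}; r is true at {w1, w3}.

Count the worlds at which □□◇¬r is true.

3

w0: successors {w1, w2}; □◇¬r there: w1:T, w2:T. ✓
w1: successors {w3}; □◇¬r there: w3:T. ✓
w2: no successors, so □□◇¬r holds vacuously. ✓
w3: successors {w0}; □◇¬r there: w0:F. ✗
Satisfying worlds: {w0, w1, w2}.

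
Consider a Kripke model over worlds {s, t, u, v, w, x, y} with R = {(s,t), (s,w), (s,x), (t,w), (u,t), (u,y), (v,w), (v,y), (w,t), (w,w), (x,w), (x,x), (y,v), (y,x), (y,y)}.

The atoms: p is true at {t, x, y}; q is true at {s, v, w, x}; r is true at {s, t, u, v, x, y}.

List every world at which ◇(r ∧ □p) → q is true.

s: ◇(r ∧ □p) is F, q is T. ✓
t: ◇(r ∧ □p) is F, q is F. ✓
u: ◇(r ∧ □p) is F, q is F. ✓
v: ◇(r ∧ □p) is F, q is T. ✓
w: ◇(r ∧ □p) is F, q is T. ✓
x: ◇(r ∧ □p) is F, q is T. ✓
y: ◇(r ∧ □p) is F, q is F. ✓

{s, t, u, v, w, x, y}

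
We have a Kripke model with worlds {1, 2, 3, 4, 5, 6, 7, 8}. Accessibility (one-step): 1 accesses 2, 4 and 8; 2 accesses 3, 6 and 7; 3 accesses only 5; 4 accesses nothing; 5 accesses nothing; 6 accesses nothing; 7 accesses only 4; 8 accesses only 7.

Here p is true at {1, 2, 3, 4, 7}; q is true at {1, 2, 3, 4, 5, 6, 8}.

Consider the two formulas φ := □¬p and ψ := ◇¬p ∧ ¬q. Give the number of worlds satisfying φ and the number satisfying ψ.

4 and 0

For □¬p:
1: successors {2, 4, 8}; ¬p there: 2:F, 4:F, 8:T. ✗
2: successors {3, 6, 7}; ¬p there: 3:F, 6:T, 7:F. ✗
3: successors {5}; ¬p there: 5:T. ✓
4: no successors, so □¬p holds vacuously. ✓
5: no successors, so □¬p holds vacuously. ✓
6: no successors, so □¬p holds vacuously. ✓
7: successors {4}; ¬p there: 4:F. ✗
8: successors {7}; ¬p there: 7:F. ✗
— 4 worlds.
For ◇¬p ∧ ¬q:
1: ◇¬p is T, ¬q is F. ✗
2: ◇¬p is T, ¬q is F. ✗
3: ◇¬p is T, ¬q is F. ✗
4: ◇¬p is F, ¬q is F. ✗
5: ◇¬p is F, ¬q is F. ✗
6: ◇¬p is F, ¬q is F. ✗
7: ◇¬p is F, ¬q is T. ✗
8: ◇¬p is F, ¬q is F. ✗
— 0 worlds.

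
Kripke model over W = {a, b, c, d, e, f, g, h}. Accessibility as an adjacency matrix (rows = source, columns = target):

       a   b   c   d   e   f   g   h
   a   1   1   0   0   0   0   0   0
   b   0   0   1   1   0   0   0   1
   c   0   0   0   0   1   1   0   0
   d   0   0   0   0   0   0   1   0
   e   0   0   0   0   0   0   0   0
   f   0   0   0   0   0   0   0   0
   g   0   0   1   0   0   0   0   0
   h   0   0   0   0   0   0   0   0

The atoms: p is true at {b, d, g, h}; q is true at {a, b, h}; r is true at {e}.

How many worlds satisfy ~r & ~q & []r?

1

a: ~r & ~q is F, []r is F. ✗
b: ~r & ~q is F, []r is F. ✗
c: ~r & ~q is T, []r is F. ✗
d: ~r & ~q is T, []r is F. ✗
e: ~r & ~q is F, []r is T. ✗
f: ~r & ~q is T, []r is T. ✓
g: ~r & ~q is T, []r is F. ✗
h: ~r & ~q is F, []r is T. ✗
Satisfying worlds: {f}.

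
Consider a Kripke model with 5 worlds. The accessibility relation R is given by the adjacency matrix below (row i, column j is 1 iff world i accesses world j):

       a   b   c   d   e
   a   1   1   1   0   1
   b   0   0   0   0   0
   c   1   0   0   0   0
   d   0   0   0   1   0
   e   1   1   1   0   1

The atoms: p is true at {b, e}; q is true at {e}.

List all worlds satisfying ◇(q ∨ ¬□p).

{a, c, d, e}

a: successors {a, b, c, e}; q ∨ ¬□p there: a:T, b:F, c:T, e:T. ✓
b: no successors, so ◇(q ∨ ¬□p) fails. ✗
c: successors {a}; q ∨ ¬□p there: a:T. ✓
d: successors {d}; q ∨ ¬□p there: d:T. ✓
e: successors {a, b, c, e}; q ∨ ¬□p there: a:T, b:F, c:T, e:T. ✓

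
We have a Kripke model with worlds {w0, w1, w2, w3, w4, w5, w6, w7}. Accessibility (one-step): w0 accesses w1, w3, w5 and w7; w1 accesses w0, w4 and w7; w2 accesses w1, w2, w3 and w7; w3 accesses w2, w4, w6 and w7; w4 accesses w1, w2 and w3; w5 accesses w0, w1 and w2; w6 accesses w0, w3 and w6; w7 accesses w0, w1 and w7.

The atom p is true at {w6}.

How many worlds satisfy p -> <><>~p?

w0: p is F, <><>~p is T. ✓
w1: p is F, <><>~p is T. ✓
w2: p is F, <><>~p is T. ✓
w3: p is F, <><>~p is T. ✓
w4: p is F, <><>~p is T. ✓
w5: p is F, <><>~p is T. ✓
w6: p is T, <><>~p is T. ✓
w7: p is F, <><>~p is T. ✓
Satisfying worlds: {w0, w1, w2, w3, w4, w5, w6, w7}.

8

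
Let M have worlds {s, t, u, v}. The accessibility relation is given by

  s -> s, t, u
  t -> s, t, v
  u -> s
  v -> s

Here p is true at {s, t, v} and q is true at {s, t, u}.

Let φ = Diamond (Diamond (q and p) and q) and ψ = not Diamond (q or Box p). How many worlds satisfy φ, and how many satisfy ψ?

4 and 0

For Diamond (Diamond (q and p) and q):
s: successors {s, t, u}; Diamond (q and p) and q there: s:T, t:T, u:T. ✓
t: successors {s, t, v}; Diamond (q and p) and q there: s:T, t:T, v:F. ✓
u: successors {s}; Diamond (q and p) and q there: s:T. ✓
v: successors {s}; Diamond (q and p) and q there: s:T. ✓
— 4 worlds.
For not Diamond (q or Box p):
s: Diamond (q or Box p) is T. ✗
t: Diamond (q or Box p) is T. ✗
u: Diamond (q or Box p) is T. ✗
v: Diamond (q or Box p) is T. ✗
— 0 worlds.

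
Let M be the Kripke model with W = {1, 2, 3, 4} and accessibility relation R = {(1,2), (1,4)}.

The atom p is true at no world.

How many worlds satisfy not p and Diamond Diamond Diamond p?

0

1: not p is T, Diamond Diamond Diamond p is F. ✗
2: not p is T, Diamond Diamond Diamond p is F. ✗
3: not p is T, Diamond Diamond Diamond p is F. ✗
4: not p is T, Diamond Diamond Diamond p is F. ✗
Satisfying worlds: ∅.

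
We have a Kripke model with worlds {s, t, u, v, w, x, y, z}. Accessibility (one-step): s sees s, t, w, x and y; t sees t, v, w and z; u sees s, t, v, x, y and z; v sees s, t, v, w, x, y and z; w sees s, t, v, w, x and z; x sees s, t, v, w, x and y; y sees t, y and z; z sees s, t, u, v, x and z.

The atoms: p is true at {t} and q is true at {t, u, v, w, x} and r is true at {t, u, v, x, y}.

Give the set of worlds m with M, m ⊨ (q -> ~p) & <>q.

s: q -> ~p is T, <>q is T. ✓
t: q -> ~p is F, <>q is T. ✗
u: q -> ~p is T, <>q is T. ✓
v: q -> ~p is T, <>q is T. ✓
w: q -> ~p is T, <>q is T. ✓
x: q -> ~p is T, <>q is T. ✓
y: q -> ~p is T, <>q is T. ✓
z: q -> ~p is T, <>q is T. ✓

{s, u, v, w, x, y, z}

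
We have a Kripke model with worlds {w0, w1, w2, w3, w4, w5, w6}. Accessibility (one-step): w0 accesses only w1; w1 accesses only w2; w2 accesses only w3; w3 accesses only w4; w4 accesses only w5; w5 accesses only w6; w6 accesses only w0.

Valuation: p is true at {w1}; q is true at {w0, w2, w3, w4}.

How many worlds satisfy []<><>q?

w0: successors {w1}; <><>q there: w1:T. ✓
w1: successors {w2}; <><>q there: w2:T. ✓
w2: successors {w3}; <><>q there: w3:F. ✗
w3: successors {w4}; <><>q there: w4:F. ✗
w4: successors {w5}; <><>q there: w5:T. ✓
w5: successors {w6}; <><>q there: w6:F. ✗
w6: successors {w0}; <><>q there: w0:T. ✓
Satisfying worlds: {w0, w1, w4, w6}.

4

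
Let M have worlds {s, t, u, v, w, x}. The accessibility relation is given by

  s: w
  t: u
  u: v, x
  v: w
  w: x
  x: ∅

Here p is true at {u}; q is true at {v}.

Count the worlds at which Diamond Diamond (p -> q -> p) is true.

4

s: successors {w}; Diamond (p -> q -> p) there: w:T. ✓
t: successors {u}; Diamond (p -> q -> p) there: u:T. ✓
u: successors {v, x}; Diamond (p -> q -> p) there: v:T, x:F. ✓
v: successors {w}; Diamond (p -> q -> p) there: w:T. ✓
w: successors {x}; Diamond (p -> q -> p) there: x:F. ✗
x: no successors, so Diamond Diamond (p -> q -> p) fails. ✗
Satisfying worlds: {s, t, u, v}.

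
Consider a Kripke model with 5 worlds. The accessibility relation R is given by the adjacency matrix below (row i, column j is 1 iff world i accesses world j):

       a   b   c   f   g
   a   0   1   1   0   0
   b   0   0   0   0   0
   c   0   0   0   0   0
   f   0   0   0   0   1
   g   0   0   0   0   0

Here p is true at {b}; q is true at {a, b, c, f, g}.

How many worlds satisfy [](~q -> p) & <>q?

a: [](~q -> p) is T, <>q is T. ✓
b: [](~q -> p) is T, <>q is F. ✗
c: [](~q -> p) is T, <>q is F. ✗
f: [](~q -> p) is T, <>q is T. ✓
g: [](~q -> p) is T, <>q is F. ✗
Satisfying worlds: {a, f}.

2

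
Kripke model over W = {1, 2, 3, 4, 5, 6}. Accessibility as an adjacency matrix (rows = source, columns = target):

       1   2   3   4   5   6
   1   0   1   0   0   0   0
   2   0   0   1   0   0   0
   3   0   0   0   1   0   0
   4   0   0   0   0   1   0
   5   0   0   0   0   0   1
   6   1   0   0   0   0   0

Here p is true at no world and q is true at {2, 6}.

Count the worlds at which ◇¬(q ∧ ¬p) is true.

4

1: successors {2}; ¬(q ∧ ¬p) there: 2:F. ✗
2: successors {3}; ¬(q ∧ ¬p) there: 3:T. ✓
3: successors {4}; ¬(q ∧ ¬p) there: 4:T. ✓
4: successors {5}; ¬(q ∧ ¬p) there: 5:T. ✓
5: successors {6}; ¬(q ∧ ¬p) there: 6:F. ✗
6: successors {1}; ¬(q ∧ ¬p) there: 1:T. ✓
Satisfying worlds: {2, 3, 4, 6}.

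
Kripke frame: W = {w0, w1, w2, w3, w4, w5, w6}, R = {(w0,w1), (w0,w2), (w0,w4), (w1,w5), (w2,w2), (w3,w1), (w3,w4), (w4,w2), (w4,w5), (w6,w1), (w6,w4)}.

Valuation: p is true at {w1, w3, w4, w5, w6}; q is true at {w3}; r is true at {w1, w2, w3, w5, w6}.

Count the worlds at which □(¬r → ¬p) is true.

4

w0: successors {w1, w2, w4}; ¬r → ¬p there: w1:T, w2:T, w4:F. ✗
w1: successors {w5}; ¬r → ¬p there: w5:T. ✓
w2: successors {w2}; ¬r → ¬p there: w2:T. ✓
w3: successors {w1, w4}; ¬r → ¬p there: w1:T, w4:F. ✗
w4: successors {w2, w5}; ¬r → ¬p there: w2:T, w5:T. ✓
w5: no successors, so □(¬r → ¬p) holds vacuously. ✓
w6: successors {w1, w4}; ¬r → ¬p there: w1:T, w4:F. ✗
Satisfying worlds: {w1, w2, w4, w5}.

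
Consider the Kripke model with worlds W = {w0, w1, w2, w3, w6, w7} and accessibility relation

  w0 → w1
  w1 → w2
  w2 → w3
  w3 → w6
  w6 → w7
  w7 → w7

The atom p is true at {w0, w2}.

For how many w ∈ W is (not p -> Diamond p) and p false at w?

w0: not p -> Diamond p is T, p is T. ✓
w1: not p -> Diamond p is T, p is F. ✗
w2: not p -> Diamond p is T, p is T. ✓
w3: not p -> Diamond p is F, p is F. ✗
w6: not p -> Diamond p is F, p is F. ✗
w7: not p -> Diamond p is F, p is F. ✗
Satisfying worlds: {w0, w2}.
So (not p -> Diamond p) and p fails at the other 4 worlds.

4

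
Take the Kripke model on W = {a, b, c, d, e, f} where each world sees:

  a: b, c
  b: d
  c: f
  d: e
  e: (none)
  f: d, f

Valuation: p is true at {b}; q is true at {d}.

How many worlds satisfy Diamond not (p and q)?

a: successors {b, c}; not (p and q) there: b:T, c:T. ✓
b: successors {d}; not (p and q) there: d:T. ✓
c: successors {f}; not (p and q) there: f:T. ✓
d: successors {e}; not (p and q) there: e:T. ✓
e: no successors, so Diamond not (p and q) fails. ✗
f: successors {d, f}; not (p and q) there: d:T, f:T. ✓
Satisfying worlds: {a, b, c, d, f}.

5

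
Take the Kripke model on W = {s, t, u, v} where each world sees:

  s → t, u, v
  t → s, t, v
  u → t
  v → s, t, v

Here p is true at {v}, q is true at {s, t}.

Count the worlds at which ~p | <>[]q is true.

s: ~p is T, <>[]q is T. ✓
t: ~p is T, <>[]q is F. ✓
u: ~p is T, <>[]q is F. ✓
v: ~p is F, <>[]q is F. ✗
Satisfying worlds: {s, t, u}.

3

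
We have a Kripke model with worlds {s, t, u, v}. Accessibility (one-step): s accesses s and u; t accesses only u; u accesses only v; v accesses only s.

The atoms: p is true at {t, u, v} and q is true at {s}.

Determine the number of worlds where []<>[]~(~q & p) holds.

1

s: successors {s, u}; <>[]~(~q & p) there: s:F, u:T. ✗
t: successors {u}; <>[]~(~q & p) there: u:T. ✓
u: successors {v}; <>[]~(~q & p) there: v:F. ✗
v: successors {s}; <>[]~(~q & p) there: s:F. ✗
Satisfying worlds: {t}.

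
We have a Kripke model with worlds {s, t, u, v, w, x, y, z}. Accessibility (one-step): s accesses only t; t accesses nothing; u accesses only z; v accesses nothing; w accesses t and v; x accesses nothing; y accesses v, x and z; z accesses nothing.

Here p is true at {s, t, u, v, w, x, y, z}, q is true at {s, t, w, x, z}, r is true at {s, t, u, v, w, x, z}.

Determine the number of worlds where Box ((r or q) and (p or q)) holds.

8

s: successors {t}; (r or q) and (p or q) there: t:T. ✓
t: no successors, so Box ((r or q) and (p or q)) holds vacuously. ✓
u: successors {z}; (r or q) and (p or q) there: z:T. ✓
v: no successors, so Box ((r or q) and (p or q)) holds vacuously. ✓
w: successors {t, v}; (r or q) and (p or q) there: t:T, v:T. ✓
x: no successors, so Box ((r or q) and (p or q)) holds vacuously. ✓
y: successors {v, x, z}; (r or q) and (p or q) there: v:T, x:T, z:T. ✓
z: no successors, so Box ((r or q) and (p or q)) holds vacuously. ✓
Satisfying worlds: {s, t, u, v, w, x, y, z}.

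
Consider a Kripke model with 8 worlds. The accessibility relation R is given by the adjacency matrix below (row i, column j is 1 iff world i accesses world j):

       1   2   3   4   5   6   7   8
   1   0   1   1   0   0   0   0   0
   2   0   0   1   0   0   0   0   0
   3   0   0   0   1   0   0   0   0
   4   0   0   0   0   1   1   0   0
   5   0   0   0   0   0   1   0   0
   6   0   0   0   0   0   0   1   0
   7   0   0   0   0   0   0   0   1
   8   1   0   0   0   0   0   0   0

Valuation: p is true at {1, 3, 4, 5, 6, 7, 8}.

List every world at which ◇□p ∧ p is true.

1: ◇□p is T, p is T. ✓
2: ◇□p is T, p is F. ✗
3: ◇□p is T, p is T. ✓
4: ◇□p is T, p is T. ✓
5: ◇□p is T, p is T. ✓
6: ◇□p is T, p is T. ✓
7: ◇□p is T, p is T. ✓
8: ◇□p is F, p is T. ✗

{1, 3, 4, 5, 6, 7}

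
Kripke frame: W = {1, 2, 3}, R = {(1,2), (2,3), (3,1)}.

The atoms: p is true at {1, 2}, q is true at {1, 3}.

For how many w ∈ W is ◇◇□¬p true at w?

1: successors {2}; ◇□¬p there: 2:F. ✗
2: successors {3}; ◇□¬p there: 3:F. ✗
3: successors {1}; ◇□¬p there: 1:T. ✓
Satisfying worlds: {3}.

1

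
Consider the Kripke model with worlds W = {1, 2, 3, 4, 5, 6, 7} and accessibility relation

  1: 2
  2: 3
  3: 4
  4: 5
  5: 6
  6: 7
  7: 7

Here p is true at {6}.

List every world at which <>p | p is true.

{5, 6}

1: <>p is F, p is F. ✗
2: <>p is F, p is F. ✗
3: <>p is F, p is F. ✗
4: <>p is F, p is F. ✗
5: <>p is T, p is F. ✓
6: <>p is F, p is T. ✓
7: <>p is F, p is F. ✗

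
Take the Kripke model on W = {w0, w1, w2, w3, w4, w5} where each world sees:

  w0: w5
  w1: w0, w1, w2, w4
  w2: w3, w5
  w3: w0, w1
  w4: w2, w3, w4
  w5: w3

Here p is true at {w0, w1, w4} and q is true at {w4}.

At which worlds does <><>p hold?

w0: successors {w5}; <>p there: w5:F. ✗
w1: successors {w0, w1, w2, w4}; <>p there: w0:F, w1:T, w2:F, w4:T. ✓
w2: successors {w3, w5}; <>p there: w3:T, w5:F. ✓
w3: successors {w0, w1}; <>p there: w0:F, w1:T. ✓
w4: successors {w2, w3, w4}; <>p there: w2:F, w3:T, w4:T. ✓
w5: successors {w3}; <>p there: w3:T. ✓

{w1, w2, w3, w4, w5}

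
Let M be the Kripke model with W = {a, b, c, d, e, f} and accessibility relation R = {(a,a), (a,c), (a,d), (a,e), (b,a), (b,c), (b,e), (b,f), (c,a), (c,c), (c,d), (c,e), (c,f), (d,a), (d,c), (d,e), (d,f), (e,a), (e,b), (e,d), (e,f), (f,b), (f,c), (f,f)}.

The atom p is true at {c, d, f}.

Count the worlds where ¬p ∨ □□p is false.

3

a: ¬p is T, □□p is F. ✓
b: ¬p is T, □□p is F. ✓
c: ¬p is F, □□p is F. ✗
d: ¬p is F, □□p is F. ✗
e: ¬p is T, □□p is F. ✓
f: ¬p is F, □□p is F. ✗
Satisfying worlds: {a, b, e}.
So ¬p ∨ □□p fails at the other 3 worlds.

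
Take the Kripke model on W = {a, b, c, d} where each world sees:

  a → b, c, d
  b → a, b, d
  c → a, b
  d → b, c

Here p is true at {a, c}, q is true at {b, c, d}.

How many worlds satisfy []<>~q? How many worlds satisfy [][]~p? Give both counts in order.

For []<>~q:
a: successors {b, c, d}; <>~q there: b:T, c:T, d:F. ✗
b: successors {a, b, d}; <>~q there: a:F, b:T, d:F. ✗
c: successors {a, b}; <>~q there: a:F, b:T. ✗
d: successors {b, c}; <>~q there: b:T, c:T. ✓
— 1 world.
For [][]~p:
a: successors {b, c, d}; []~p there: b:F, c:F, d:F. ✗
b: successors {a, b, d}; []~p there: a:F, b:F, d:F. ✗
c: successors {a, b}; []~p there: a:F, b:F. ✗
d: successors {b, c}; []~p there: b:F, c:F. ✗
— 0 worlds.

1 and 0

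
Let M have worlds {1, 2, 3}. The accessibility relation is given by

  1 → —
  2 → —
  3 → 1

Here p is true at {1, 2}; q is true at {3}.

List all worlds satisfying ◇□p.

{3}

1: no successors, so ◇□p fails. ✗
2: no successors, so ◇□p fails. ✗
3: successors {1}; □p there: 1:T. ✓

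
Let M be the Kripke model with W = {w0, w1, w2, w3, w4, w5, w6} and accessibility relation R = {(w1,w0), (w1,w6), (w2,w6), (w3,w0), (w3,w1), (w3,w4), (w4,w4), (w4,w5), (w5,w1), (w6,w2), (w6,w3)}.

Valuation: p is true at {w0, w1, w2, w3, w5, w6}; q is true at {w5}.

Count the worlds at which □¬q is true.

6

w0: no successors, so □¬q holds vacuously. ✓
w1: successors {w0, w6}; ¬q there: w0:T, w6:T. ✓
w2: successors {w6}; ¬q there: w6:T. ✓
w3: successors {w0, w1, w4}; ¬q there: w0:T, w1:T, w4:T. ✓
w4: successors {w4, w5}; ¬q there: w4:T, w5:F. ✗
w5: successors {w1}; ¬q there: w1:T. ✓
w6: successors {w2, w3}; ¬q there: w2:T, w3:T. ✓
Satisfying worlds: {w0, w1, w2, w3, w5, w6}.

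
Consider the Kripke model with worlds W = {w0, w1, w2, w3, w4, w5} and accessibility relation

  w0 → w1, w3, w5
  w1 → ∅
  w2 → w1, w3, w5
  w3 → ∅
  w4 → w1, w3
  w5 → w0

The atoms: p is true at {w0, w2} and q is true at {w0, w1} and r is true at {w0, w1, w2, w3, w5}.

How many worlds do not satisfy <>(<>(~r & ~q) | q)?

w0: successors {w1, w3, w5}; <>(~r & ~q) | q there: w1:T, w3:F, w5:F. ✓
w1: no successors, so <>(<>(~r & ~q) | q) fails. ✗
w2: successors {w1, w3, w5}; <>(~r & ~q) | q there: w1:T, w3:F, w5:F. ✓
w3: no successors, so <>(<>(~r & ~q) | q) fails. ✗
w4: successors {w1, w3}; <>(~r & ~q) | q there: w1:T, w3:F. ✓
w5: successors {w0}; <>(~r & ~q) | q there: w0:T. ✓
Satisfying worlds: {w0, w2, w4, w5}.
So <>(<>(~r & ~q) | q) fails at the other 2 worlds.

2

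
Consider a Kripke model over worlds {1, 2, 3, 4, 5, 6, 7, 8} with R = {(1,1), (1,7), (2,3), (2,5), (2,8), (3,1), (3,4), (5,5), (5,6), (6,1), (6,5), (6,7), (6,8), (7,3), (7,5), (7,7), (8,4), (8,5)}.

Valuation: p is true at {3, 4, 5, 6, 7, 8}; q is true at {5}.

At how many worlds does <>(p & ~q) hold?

1: successors {1, 7}; p & ~q there: 1:F, 7:T. ✓
2: successors {3, 5, 8}; p & ~q there: 3:T, 5:F, 8:T. ✓
3: successors {1, 4}; p & ~q there: 1:F, 4:T. ✓
4: no successors, so <>(p & ~q) fails. ✗
5: successors {5, 6}; p & ~q there: 5:F, 6:T. ✓
6: successors {1, 5, 7, 8}; p & ~q there: 1:F, 5:F, 7:T, 8:T. ✓
7: successors {3, 5, 7}; p & ~q there: 3:T, 5:F, 7:T. ✓
8: successors {4, 5}; p & ~q there: 4:T, 5:F. ✓
Satisfying worlds: {1, 2, 3, 5, 6, 7, 8}.

7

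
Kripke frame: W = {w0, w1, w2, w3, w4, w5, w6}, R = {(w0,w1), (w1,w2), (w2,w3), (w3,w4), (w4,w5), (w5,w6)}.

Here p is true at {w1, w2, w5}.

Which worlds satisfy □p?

w0: successors {w1}; p there: w1:T. ✓
w1: successors {w2}; p there: w2:T. ✓
w2: successors {w3}; p there: w3:F. ✗
w3: successors {w4}; p there: w4:F. ✗
w4: successors {w5}; p there: w5:T. ✓
w5: successors {w6}; p there: w6:F. ✗
w6: no successors, so □p holds vacuously. ✓

{w0, w1, w4, w6}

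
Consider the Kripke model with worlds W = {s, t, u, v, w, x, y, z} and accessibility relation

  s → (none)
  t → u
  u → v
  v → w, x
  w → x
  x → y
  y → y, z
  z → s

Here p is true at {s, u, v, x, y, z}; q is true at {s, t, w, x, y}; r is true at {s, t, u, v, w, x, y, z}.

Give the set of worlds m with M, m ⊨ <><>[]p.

{u, v, w, x, y}

s: no successors, so <><>[]p fails. ✗
t: successors {u}; <>[]p there: u:F. ✗
u: successors {v}; <>[]p there: v:T. ✓
v: successors {w, x}; <>[]p there: w:T, x:T. ✓
w: successors {x}; <>[]p there: x:T. ✓
x: successors {y}; <>[]p there: y:T. ✓
y: successors {y, z}; <>[]p there: y:T, z:T. ✓
z: successors {s}; <>[]p there: s:F. ✗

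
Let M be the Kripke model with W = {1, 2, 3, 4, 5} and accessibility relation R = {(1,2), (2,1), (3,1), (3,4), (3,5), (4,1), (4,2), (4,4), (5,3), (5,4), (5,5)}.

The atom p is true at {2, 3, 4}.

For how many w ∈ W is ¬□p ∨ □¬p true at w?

4

1: ¬□p is F, □¬p is F. ✗
2: ¬□p is T, □¬p is T. ✓
3: ¬□p is T, □¬p is F. ✓
4: ¬□p is T, □¬p is F. ✓
5: ¬□p is T, □¬p is F. ✓
Satisfying worlds: {2, 3, 4, 5}.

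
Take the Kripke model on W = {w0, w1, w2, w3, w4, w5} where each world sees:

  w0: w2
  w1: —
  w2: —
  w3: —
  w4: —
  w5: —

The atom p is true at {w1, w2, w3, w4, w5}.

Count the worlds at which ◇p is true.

1

w0: successors {w2}; p there: w2:T. ✓
w1: no successors, so ◇p fails. ✗
w2: no successors, so ◇p fails. ✗
w3: no successors, so ◇p fails. ✗
w4: no successors, so ◇p fails. ✗
w5: no successors, so ◇p fails. ✗
Satisfying worlds: {w0}.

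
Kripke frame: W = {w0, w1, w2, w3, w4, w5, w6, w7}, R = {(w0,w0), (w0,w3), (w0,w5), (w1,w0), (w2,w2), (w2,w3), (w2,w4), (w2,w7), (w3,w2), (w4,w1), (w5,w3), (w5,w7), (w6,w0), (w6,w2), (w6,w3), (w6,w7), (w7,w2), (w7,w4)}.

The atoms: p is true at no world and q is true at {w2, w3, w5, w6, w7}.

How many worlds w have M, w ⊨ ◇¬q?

6

w0: successors {w0, w3, w5}; ¬q there: w0:T, w3:F, w5:F. ✓
w1: successors {w0}; ¬q there: w0:T. ✓
w2: successors {w2, w3, w4, w7}; ¬q there: w2:F, w3:F, w4:T, w7:F. ✓
w3: successors {w2}; ¬q there: w2:F. ✗
w4: successors {w1}; ¬q there: w1:T. ✓
w5: successors {w3, w7}; ¬q there: w3:F, w7:F. ✗
w6: successors {w0, w2, w3, w7}; ¬q there: w0:T, w2:F, w3:F, w7:F. ✓
w7: successors {w2, w4}; ¬q there: w2:F, w4:T. ✓
Satisfying worlds: {w0, w1, w2, w4, w6, w7}.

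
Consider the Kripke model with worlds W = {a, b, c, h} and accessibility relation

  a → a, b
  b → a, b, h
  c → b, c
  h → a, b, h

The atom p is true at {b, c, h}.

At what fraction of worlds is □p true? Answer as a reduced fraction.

1/4

a: successors {a, b}; p there: a:F, b:T. ✗
b: successors {a, b, h}; p there: a:F, b:T, h:T. ✗
c: successors {b, c}; p there: b:T, c:T. ✓
h: successors {a, b, h}; p there: a:F, b:T, h:T. ✗
That's 1 of 4 worlds, so 1/4.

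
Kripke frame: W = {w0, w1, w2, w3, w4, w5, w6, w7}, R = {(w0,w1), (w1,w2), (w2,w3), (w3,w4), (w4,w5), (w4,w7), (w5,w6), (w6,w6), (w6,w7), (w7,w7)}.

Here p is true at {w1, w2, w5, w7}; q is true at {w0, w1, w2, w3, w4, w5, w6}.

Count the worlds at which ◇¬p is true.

4

w0: successors {w1}; ¬p there: w1:F. ✗
w1: successors {w2}; ¬p there: w2:F. ✗
w2: successors {w3}; ¬p there: w3:T. ✓
w3: successors {w4}; ¬p there: w4:T. ✓
w4: successors {w5, w7}; ¬p there: w5:F, w7:F. ✗
w5: successors {w6}; ¬p there: w6:T. ✓
w6: successors {w6, w7}; ¬p there: w6:T, w7:F. ✓
w7: successors {w7}; ¬p there: w7:F. ✗
Satisfying worlds: {w2, w3, w5, w6}.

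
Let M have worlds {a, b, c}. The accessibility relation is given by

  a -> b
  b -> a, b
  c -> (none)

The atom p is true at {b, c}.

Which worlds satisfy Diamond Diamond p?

a: successors {b}; Diamond p there: b:T. ✓
b: successors {a, b}; Diamond p there: a:T, b:T. ✓
c: no successors, so Diamond Diamond p fails. ✗

{a, b}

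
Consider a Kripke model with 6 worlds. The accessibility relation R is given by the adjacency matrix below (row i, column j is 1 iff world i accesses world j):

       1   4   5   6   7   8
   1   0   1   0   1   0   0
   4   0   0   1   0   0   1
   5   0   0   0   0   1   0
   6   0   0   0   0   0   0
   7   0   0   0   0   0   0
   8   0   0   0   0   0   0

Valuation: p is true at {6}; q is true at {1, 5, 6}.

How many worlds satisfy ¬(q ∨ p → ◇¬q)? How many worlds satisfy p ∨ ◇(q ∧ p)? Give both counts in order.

1 and 2

For ¬(q ∨ p → ◇¬q):
1: q ∨ p → ◇¬q is T. ✗
4: q ∨ p → ◇¬q is T. ✗
5: q ∨ p → ◇¬q is T. ✗
6: q ∨ p → ◇¬q is F. ✓
7: q ∨ p → ◇¬q is T. ✗
8: q ∨ p → ◇¬q is T. ✗
— 1 world.
For p ∨ ◇(q ∧ p):
1: p is F, ◇(q ∧ p) is T. ✓
4: p is F, ◇(q ∧ p) is F. ✗
5: p is F, ◇(q ∧ p) is F. ✗
6: p is T, ◇(q ∧ p) is F. ✓
7: p is F, ◇(q ∧ p) is F. ✗
8: p is F, ◇(q ∧ p) is F. ✗
— 2 worlds.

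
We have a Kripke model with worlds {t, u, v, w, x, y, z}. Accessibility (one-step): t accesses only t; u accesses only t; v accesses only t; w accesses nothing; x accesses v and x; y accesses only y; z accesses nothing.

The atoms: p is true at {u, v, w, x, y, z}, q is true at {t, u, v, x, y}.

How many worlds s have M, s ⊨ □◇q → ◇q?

5

t: □◇q is T, ◇q is T. ✓
u: □◇q is T, ◇q is T. ✓
v: □◇q is T, ◇q is T. ✓
w: □◇q is T, ◇q is F. ✗
x: □◇q is T, ◇q is T. ✓
y: □◇q is T, ◇q is T. ✓
z: □◇q is T, ◇q is F. ✗
Satisfying worlds: {t, u, v, x, y}.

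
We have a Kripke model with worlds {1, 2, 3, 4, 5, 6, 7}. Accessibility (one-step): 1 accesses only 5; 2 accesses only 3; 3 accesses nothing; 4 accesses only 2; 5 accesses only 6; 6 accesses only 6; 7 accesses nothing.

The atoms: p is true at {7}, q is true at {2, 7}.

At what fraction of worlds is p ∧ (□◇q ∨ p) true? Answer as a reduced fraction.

1/7

1: p is F, □◇q ∨ p is F. ✗
2: p is F, □◇q ∨ p is F. ✗
3: p is F, □◇q ∨ p is T. ✗
4: p is F, □◇q ∨ p is F. ✗
5: p is F, □◇q ∨ p is F. ✗
6: p is F, □◇q ∨ p is F. ✗
7: p is T, □◇q ∨ p is T. ✓
That's 1 of 7 worlds, so 1/7.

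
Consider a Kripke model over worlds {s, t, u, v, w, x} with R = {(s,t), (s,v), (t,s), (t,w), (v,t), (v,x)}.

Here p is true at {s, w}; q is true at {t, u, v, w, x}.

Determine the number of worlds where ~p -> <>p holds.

3

s: ~p is F, <>p is F. ✓
t: ~p is T, <>p is T. ✓
u: ~p is T, <>p is F. ✗
v: ~p is T, <>p is F. ✗
w: ~p is F, <>p is F. ✓
x: ~p is T, <>p is F. ✗
Satisfying worlds: {s, t, w}.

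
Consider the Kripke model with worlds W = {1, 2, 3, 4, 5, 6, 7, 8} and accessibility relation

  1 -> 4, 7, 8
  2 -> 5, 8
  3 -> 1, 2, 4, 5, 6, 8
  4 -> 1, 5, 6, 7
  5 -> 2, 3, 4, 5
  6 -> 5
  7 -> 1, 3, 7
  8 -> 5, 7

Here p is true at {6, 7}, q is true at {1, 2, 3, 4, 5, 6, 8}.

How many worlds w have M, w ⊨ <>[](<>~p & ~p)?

6

1: successors {4, 7, 8}; [](<>~p & ~p) there: 4:F, 7:F, 8:F. ✗
2: successors {5, 8}; [](<>~p & ~p) there: 5:T, 8:F. ✓
3: successors {1, 2, 4, 5, 6, 8}; [](<>~p & ~p) there: 1:F, 2:T, 4:F, 5:T, 6:T, 8:F. ✓
4: successors {1, 5, 6, 7}; [](<>~p & ~p) there: 1:F, 5:T, 6:T, 7:F. ✓
5: successors {2, 3, 4, 5}; [](<>~p & ~p) there: 2:T, 3:F, 4:F, 5:T. ✓
6: successors {5}; [](<>~p & ~p) there: 5:T. ✓
7: successors {1, 3, 7}; [](<>~p & ~p) there: 1:F, 3:F, 7:F. ✗
8: successors {5, 7}; [](<>~p & ~p) there: 5:T, 7:F. ✓
Satisfying worlds: {2, 3, 4, 5, 6, 8}.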